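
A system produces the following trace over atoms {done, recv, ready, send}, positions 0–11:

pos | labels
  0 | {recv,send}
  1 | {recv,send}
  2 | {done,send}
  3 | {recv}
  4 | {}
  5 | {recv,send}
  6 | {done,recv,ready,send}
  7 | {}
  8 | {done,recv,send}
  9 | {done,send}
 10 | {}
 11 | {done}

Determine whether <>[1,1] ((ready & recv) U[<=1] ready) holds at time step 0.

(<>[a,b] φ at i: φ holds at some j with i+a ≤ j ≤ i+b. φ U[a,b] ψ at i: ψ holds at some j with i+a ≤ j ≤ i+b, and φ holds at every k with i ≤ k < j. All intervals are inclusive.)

Check ((ready & recv) U[<=1] ready) at each j in [1,1]:
  j=1: fails
No position in the window satisfies it → formula fails.

Does not hold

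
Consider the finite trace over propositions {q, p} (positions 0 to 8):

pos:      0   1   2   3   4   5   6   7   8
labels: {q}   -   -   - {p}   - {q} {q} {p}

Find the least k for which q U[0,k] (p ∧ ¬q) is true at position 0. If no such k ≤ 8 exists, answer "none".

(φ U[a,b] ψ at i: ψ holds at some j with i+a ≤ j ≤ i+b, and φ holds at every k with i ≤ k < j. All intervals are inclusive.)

none

Need earliest j ≥ 0 with (p ∧ ¬q), and q at every k in [0,j-1].
  j=0: rhs fails.
  j=1: rhs fails.
  j=2: rhs fails.
  j=3: rhs fails.
  j=4: rhs holds but lhs fails at k=1.
  j=5: rhs fails.
  j=6: rhs fails.
  j=7: rhs fails.
  j=8: rhs holds but lhs fails at k=1.
No witness within the range → none.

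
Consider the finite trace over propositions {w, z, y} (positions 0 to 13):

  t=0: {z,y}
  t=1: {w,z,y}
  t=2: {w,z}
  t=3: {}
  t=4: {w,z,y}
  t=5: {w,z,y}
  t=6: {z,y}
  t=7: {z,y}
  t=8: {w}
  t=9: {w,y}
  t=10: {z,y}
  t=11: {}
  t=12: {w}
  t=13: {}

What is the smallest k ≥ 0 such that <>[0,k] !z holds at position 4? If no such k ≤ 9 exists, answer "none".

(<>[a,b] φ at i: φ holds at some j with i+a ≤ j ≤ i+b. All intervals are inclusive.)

Scan j = 4,5,… for !z:
  j=4: fails
  j=5: fails
  j=6: fails
  j=7: fails
  j=8: holds
First hit at j=8, so smallest k = 8-4 = 4.

4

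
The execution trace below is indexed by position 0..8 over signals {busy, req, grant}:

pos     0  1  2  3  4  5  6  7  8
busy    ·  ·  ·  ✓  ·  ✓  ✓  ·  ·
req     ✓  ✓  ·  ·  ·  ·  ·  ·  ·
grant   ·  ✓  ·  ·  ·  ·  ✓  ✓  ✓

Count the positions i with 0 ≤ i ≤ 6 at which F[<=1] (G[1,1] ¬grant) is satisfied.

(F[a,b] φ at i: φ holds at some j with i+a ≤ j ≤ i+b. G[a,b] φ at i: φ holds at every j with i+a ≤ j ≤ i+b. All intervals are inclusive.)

5

Evaluate at each i in [0,6]:
  i=0: ✓ (witness j=1)
  i=1: ✓ (witness j=1)
  i=2: ✓ (witness j=2)
  i=3: ✓ (witness j=3)
  i=4: ✓ (witness j=4)
  i=5: ✗ (none in [5,6])
  i=6: ✗ (none in [6,7])
Positions where it holds: {0, 1, 2, 3, 4} → 5.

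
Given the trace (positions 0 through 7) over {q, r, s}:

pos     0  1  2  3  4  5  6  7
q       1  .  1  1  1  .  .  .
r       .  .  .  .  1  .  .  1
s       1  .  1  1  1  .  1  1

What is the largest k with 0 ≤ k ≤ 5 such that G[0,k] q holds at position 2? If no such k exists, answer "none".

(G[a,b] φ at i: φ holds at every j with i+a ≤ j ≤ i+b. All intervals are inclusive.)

q must hold from j=2 onward; find where it first fails.
  j=2: holds
  j=3: holds
  j=4: holds
  j=5: fails
Holds on [2,4], so largest k = 2.

2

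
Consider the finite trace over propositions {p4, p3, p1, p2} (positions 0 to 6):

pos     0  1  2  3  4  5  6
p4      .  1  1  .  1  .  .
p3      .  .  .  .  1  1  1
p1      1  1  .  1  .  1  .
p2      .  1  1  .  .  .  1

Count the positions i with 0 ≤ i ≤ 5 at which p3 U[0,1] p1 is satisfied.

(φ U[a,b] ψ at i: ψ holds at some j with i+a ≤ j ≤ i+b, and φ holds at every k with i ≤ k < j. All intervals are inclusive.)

Evaluate at each i in [0,5]:
  i=0: ✓ (rhs at j=0)
  i=1: ✓ (rhs at j=1)
  i=2: ✗ (lhs fails at k=2 before rhs at j=3)
  i=3: ✓ (rhs at j=3)
  i=4: ✓ (rhs at j=5; lhs holds on [4,4])
  i=5: ✓ (rhs at j=5)
Positions where it holds: {0, 1, 3, 4, 5} → 5.

5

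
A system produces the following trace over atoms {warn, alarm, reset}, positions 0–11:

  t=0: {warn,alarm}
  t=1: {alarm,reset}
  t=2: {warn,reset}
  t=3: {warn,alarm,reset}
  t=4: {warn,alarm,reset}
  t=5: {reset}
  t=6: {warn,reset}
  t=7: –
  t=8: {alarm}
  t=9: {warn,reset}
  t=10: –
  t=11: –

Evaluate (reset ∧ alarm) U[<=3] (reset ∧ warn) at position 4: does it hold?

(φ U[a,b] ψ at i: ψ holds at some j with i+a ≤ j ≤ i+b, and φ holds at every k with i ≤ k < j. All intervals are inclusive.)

Holds

Need some j in [4,7] with (reset ∧ warn), and (reset ∧ alarm) at every k in [4,j-1].
  j=4: (reset ∧ warn) holds; no prefix to check → satisfied.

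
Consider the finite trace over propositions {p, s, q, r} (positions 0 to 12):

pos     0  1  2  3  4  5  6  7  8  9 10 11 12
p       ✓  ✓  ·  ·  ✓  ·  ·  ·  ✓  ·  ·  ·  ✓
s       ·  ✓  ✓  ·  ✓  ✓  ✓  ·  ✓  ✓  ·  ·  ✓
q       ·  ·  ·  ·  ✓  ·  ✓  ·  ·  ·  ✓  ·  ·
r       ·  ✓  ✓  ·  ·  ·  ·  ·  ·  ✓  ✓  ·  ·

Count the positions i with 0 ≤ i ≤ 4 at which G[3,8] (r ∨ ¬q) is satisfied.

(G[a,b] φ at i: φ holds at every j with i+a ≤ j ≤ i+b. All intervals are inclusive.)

Evaluate at each i in [0,4]:
  i=0: ✗ (fails at j=4)
  i=1: ✗ (fails at j=4)
  i=2: ✗ (fails at j=6)
  i=3: ✗ (fails at j=6)
  i=4: ✓ (all of [7,12])
Positions where it holds: {4} → 1.

1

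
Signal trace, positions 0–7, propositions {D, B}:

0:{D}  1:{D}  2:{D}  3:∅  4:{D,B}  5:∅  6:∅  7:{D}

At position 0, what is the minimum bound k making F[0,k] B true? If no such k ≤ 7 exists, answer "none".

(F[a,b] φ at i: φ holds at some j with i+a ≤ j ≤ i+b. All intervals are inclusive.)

Scan j = 0,1,… for B:
  j=0: fails
  j=1: fails
  j=2: fails
  j=3: fails
  j=4: holds
First hit at j=4, so smallest k = 4-0 = 4.

4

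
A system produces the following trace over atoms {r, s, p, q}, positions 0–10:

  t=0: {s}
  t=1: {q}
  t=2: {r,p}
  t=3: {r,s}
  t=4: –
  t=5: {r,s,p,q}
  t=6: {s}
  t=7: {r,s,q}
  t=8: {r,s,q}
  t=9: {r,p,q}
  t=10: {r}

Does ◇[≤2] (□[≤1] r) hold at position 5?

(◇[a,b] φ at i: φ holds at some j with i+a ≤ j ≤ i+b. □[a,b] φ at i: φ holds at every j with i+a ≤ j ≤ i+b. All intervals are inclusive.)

True

Check □[≤1] r at each j in [5,7]:
  j=5: fails at 6
  j=6: fails at 6
  j=7: holds on [7,8]
Found at j=7 → formula holds.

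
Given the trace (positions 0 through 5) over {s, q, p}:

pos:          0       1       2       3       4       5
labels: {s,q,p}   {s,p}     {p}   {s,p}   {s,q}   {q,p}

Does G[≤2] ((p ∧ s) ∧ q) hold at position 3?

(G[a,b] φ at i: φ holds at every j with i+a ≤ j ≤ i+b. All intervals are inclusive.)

Check ((p ∧ s) ∧ q) at every j in [3,5]:
  j=3: false
  j=4: false
  j=5: false
Fails at j=3 → formula fails.

False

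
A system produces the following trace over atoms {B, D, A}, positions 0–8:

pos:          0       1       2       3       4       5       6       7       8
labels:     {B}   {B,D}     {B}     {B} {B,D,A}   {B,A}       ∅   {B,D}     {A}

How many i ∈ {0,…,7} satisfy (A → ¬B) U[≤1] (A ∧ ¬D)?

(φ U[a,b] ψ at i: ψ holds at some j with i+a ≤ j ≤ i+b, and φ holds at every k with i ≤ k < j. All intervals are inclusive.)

Evaluate at each i in [0,7]:
  i=0: ✗ (no rhs in [0,1])
  i=1: ✗ (no rhs in [1,2])
  i=2: ✗ (no rhs in [2,3])
  i=3: ✗ (no rhs in [3,4])
  i=4: ✗ (lhs fails at k=4 before rhs at j=5)
  i=5: ✓ (rhs at j=5)
  i=6: ✗ (no rhs in [6,7])
  i=7: ✓ (rhs at j=8; lhs holds on [7,7])
Positions where it holds: {5, 7} → 2.

2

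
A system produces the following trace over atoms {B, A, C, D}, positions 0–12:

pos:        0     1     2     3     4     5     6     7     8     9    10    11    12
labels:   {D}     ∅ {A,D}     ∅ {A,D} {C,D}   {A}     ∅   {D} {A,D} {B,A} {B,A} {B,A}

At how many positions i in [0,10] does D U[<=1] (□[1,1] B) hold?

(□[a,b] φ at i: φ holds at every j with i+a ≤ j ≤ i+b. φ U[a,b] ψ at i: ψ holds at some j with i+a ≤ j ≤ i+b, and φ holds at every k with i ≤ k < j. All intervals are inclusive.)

3

Evaluate at each i in [0,10]:
  i=0: ✗ (no rhs in [0,1])
  i=1: ✗ (no rhs in [1,2])
  i=2: ✗ (no rhs in [2,3])
  i=3: ✗ (no rhs in [3,4])
  i=4: ✗ (no rhs in [4,5])
  i=5: ✗ (no rhs in [5,6])
  i=6: ✗ (no rhs in [6,7])
  i=7: ✗ (no rhs in [7,8])
  i=8: ✓ (rhs at j=9; lhs holds on [8,8])
  i=9: ✓ (rhs at j=9)
  i=10: ✓ (rhs at j=10)
Positions where it holds: {8, 9, 10} → 3.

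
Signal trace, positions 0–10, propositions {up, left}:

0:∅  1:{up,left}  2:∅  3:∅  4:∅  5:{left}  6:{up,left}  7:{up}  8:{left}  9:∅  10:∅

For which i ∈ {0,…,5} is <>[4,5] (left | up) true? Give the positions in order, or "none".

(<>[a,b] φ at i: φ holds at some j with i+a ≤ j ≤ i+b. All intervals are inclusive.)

0, 1, 2, 3, 4

Evaluate at each i in [0,5]:
  i=0: ✓ (witness j=5)
  i=1: ✓ (witness j=5)
  i=2: ✓ (witness j=6)
  i=3: ✓ (witness j=7)
  i=4: ✓ (witness j=8)
  i=5: ✗ (none in [9,10])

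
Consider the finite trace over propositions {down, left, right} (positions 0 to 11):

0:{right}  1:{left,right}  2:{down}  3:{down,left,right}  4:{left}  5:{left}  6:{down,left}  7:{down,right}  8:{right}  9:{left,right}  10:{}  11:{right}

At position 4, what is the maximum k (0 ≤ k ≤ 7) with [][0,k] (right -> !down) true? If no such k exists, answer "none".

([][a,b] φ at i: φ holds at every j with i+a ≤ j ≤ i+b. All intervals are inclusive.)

(right -> !down) must hold from j=4 onward; find where it first fails.
  j=4: holds
  j=5: holds
  j=6: holds
  j=7: fails
Holds on [4,6], so largest k = 2.

2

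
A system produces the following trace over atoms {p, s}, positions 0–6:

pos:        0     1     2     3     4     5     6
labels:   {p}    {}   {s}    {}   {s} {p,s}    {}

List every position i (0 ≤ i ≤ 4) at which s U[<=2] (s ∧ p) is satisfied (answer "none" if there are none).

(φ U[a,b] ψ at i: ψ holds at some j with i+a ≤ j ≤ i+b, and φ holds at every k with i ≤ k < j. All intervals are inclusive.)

4

Evaluate at each i in [0,4]:
  i=0: ✗ (no rhs in [0,2])
  i=1: ✗ (no rhs in [1,3])
  i=2: ✗ (no rhs in [2,4])
  i=3: ✗ (lhs fails at k=3 before rhs at j=5)
  i=4: ✓ (rhs at j=5; lhs holds on [4,4])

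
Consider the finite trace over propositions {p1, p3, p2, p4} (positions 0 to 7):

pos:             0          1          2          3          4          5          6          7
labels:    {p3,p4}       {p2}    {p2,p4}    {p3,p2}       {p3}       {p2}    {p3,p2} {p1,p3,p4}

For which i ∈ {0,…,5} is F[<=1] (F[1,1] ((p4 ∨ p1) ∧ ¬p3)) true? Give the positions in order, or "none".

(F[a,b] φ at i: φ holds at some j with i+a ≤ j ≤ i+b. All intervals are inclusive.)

Evaluate at each i in [0,5]:
  i=0: ✓ (witness j=1)
  i=1: ✓ (witness j=1)
  i=2: ✗ (none in [2,3])
  i=3: ✗ (none in [3,4])
  i=4: ✗ (none in [4,5])
  i=5: ✗ (none in [5,6])

0, 1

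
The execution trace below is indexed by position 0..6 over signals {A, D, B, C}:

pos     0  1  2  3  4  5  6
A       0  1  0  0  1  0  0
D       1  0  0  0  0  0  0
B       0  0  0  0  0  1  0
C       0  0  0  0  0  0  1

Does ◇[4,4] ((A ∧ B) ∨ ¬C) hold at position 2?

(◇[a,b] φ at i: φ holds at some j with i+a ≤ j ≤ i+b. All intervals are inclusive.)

False

Check ((A ∧ B) ∨ ¬C) at each j in [6,6]:
  j=6: false
No position in the window satisfies it → formula fails.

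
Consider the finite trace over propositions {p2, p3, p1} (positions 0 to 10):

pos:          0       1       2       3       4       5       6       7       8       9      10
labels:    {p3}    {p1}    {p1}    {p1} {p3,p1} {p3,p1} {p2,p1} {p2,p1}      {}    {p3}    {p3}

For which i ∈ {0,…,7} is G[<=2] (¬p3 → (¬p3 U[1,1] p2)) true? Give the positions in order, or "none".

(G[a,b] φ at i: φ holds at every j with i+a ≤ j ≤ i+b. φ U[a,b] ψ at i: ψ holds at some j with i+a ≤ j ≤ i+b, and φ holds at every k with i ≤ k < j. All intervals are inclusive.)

4

Evaluate at each i in [0,7]:
  i=0: ✗ (fails at j=1)
  i=1: ✗ (fails at j=1)
  i=2: ✗ (fails at j=2)
  i=3: ✗ (fails at j=3)
  i=4: ✓ (all of [4,6])
  i=5: ✗ (fails at j=7)
  i=6: ✗ (fails at j=7)
  i=7: ✗ (fails at j=7)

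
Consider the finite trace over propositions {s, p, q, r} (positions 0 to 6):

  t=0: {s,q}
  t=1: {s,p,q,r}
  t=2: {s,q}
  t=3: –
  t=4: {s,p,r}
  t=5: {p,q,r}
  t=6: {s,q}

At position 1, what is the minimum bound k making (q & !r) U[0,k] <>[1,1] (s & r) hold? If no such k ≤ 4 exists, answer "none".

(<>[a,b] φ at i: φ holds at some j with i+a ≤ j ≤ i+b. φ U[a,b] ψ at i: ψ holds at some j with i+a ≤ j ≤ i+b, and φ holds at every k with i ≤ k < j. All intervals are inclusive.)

Need earliest j ≥ 1 with <>[1,1] (s & r), and (q & !r) at every k in [1,j-1].
  j=1: rhs fails.
  j=2: rhs fails.
  j=3: rhs holds but lhs fails at k=1.
  j=4: rhs fails.
  j=5: rhs fails.
No witness within the range → none.

none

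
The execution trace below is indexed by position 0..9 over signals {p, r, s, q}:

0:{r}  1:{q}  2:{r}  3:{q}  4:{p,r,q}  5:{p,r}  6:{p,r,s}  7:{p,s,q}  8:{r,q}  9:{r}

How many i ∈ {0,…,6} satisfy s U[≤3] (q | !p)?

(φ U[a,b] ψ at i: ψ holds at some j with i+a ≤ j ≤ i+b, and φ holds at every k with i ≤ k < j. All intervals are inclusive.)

6

Evaluate at each i in [0,6]:
  i=0: ✓ (rhs at j=0)
  i=1: ✓ (rhs at j=1)
  i=2: ✓ (rhs at j=2)
  i=3: ✓ (rhs at j=3)
  i=4: ✓ (rhs at j=4)
  i=5: ✗ (lhs fails at k=5 before rhs at j=7)
  i=6: ✓ (rhs at j=7; lhs holds on [6,6])
Positions where it holds: {0, 1, 2, 3, 4, 6} → 6.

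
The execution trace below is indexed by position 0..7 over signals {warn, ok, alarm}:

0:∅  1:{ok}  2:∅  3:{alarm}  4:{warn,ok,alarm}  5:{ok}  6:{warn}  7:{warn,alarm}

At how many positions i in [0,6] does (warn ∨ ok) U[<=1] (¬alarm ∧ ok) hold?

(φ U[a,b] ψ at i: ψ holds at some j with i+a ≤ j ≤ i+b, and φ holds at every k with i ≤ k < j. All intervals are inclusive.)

3

Evaluate at each i in [0,6]:
  i=0: ✗ (lhs fails at k=0 before rhs at j=1)
  i=1: ✓ (rhs at j=1)
  i=2: ✗ (no rhs in [2,3])
  i=3: ✗ (no rhs in [3,4])
  i=4: ✓ (rhs at j=5; lhs holds on [4,4])
  i=5: ✓ (rhs at j=5)
  i=6: ✗ (no rhs in [6,7])
Positions where it holds: {1, 4, 5} → 3.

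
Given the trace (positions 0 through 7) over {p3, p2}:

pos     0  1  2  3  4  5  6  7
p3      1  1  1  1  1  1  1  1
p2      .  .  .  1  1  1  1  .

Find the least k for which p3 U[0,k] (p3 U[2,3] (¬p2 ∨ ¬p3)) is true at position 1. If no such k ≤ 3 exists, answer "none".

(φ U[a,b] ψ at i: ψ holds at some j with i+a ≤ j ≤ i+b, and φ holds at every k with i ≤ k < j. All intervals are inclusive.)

Need earliest j ≥ 1 with (p3 U[2,3] (¬p2 ∨ ¬p3)), and p3 at every k in [1,j-1].
  j=1: rhs fails.
  j=2: rhs fails.
  j=3: rhs fails.
  j=4: rhs holds; lhs holds on [1,3]. k = 3.

3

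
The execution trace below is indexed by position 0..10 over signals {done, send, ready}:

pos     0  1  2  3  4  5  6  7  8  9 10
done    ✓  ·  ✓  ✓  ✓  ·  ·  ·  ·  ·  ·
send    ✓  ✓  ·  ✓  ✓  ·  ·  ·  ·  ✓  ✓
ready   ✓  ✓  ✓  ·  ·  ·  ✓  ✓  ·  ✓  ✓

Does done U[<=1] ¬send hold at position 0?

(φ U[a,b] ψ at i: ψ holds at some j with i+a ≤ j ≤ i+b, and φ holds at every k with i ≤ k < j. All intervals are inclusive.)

No

Need some j in [0,1] with ¬send, and done at every k in [0,j-1].
  j=0: ¬send false.
  j=1: ¬send false.
No j in the window works → until fails.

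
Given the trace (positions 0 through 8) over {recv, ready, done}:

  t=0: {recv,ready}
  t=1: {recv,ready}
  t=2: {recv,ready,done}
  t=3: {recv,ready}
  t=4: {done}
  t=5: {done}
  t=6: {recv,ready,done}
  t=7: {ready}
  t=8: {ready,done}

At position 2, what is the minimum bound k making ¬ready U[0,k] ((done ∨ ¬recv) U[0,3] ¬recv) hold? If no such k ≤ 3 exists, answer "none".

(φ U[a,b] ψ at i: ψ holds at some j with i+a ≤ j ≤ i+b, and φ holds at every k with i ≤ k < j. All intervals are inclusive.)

Need earliest j ≥ 2 with ((done ∨ ¬recv) U[0,3] ¬recv), and ¬ready at every k in [2,j-1].
  j=2: rhs fails.
  j=3: rhs fails.
  j=4: rhs holds but lhs fails at k=2.
  j=5: rhs holds but lhs fails at k=2.
No witness within the range → none.

none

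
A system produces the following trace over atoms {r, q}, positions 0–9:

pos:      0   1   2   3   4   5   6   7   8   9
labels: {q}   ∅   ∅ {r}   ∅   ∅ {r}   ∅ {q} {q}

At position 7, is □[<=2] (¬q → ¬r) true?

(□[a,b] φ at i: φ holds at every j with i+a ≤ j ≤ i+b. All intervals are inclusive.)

Holds

Check (¬q → ¬r) at every j in [7,9]:
  j=7: antecedent true; consequent true → ✓
  j=8: antecedent false → ✓
  j=9: antecedent false → ✓
All positions satisfy it → formula holds.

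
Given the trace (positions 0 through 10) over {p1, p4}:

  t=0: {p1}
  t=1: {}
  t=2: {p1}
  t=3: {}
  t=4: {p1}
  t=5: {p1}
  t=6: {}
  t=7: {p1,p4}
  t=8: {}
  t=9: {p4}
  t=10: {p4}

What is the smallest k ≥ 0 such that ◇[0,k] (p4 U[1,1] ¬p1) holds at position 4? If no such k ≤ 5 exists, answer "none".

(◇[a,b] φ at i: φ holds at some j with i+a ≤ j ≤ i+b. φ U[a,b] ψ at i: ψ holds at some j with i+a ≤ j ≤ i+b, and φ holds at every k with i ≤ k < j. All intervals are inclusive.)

Scan j = 4,5,… for (p4 U[1,1] ¬p1):
  j=4: fails
  j=5: fails
  j=6: fails
  j=7: holds
First hit at j=7, so smallest k = 7-4 = 3.

3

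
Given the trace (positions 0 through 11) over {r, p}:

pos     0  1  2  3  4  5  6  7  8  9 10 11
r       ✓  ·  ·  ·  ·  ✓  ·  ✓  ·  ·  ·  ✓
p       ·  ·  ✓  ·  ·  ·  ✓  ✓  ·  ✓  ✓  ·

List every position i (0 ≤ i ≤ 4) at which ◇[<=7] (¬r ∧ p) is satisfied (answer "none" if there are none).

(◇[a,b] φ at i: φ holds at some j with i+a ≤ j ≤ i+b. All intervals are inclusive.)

Evaluate at each i in [0,4]:
  i=0: ✓ (witness j=2)
  i=1: ✓ (witness j=2)
  i=2: ✓ (witness j=2)
  i=3: ✓ (witness j=6)
  i=4: ✓ (witness j=6)

0, 1, 2, 3, 4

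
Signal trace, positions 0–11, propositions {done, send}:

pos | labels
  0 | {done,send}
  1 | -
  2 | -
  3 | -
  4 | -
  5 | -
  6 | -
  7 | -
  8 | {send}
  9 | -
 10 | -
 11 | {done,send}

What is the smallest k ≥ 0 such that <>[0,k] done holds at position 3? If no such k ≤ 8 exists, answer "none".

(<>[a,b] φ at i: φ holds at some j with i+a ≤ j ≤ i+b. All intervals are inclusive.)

8

Scan j = 3,4,… for done:
  j=3: fails
  j=4: fails
  j=5: fails
  j=6: fails
  j=7: fails
  j=8: fails
  j=9: fails
  j=10: fails
  j=11: holds
First hit at j=11, so smallest k = 11-3 = 8.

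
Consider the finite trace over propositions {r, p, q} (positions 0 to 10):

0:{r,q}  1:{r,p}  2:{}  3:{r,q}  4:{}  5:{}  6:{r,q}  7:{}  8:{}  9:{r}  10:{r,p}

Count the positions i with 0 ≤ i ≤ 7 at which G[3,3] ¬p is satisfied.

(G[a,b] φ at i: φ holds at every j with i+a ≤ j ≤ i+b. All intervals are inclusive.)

Evaluate at each i in [0,7]:
  i=0: ✓ (all of [3,3])
  i=1: ✓ (all of [4,4])
  i=2: ✓ (all of [5,5])
  i=3: ✓ (all of [6,6])
  i=4: ✓ (all of [7,7])
  i=5: ✓ (all of [8,8])
  i=6: ✓ (all of [9,9])
  i=7: ✗ (fails at j=10)
Positions where it holds: {0, 1, 2, 3, 4, 5, 6} → 7.

7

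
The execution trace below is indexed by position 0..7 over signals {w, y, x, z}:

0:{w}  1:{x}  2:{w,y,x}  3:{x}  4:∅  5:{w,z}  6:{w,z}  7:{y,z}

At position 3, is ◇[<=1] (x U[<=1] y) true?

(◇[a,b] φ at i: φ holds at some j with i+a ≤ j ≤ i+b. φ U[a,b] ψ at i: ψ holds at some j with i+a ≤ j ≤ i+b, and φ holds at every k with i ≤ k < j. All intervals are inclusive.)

Does not hold

Check (x U[<=1] y) at each j in [3,4]:
  j=3: fails
  j=4: fails
No position in the window satisfies it → formula fails.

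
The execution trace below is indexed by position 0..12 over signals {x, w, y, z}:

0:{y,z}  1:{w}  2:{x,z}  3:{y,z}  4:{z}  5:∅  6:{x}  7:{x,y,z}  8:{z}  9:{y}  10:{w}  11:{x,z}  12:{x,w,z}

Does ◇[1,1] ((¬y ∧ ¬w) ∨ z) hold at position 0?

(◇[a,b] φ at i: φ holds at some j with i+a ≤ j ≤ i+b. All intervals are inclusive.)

No

Check ((¬y ∧ ¬w) ∨ z) at each j in [1,1]:
  j=1: false
No position in the window satisfies it → formula fails.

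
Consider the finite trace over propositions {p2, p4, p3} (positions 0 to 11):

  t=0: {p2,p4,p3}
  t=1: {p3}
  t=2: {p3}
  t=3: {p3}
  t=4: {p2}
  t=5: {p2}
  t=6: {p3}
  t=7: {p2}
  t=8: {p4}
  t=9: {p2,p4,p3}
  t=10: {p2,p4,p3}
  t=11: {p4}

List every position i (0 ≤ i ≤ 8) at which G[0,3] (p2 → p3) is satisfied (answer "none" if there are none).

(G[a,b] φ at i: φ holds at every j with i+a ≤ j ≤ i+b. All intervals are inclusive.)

Evaluate at each i in [0,8]:
  i=0: ✓ (all of [0,3])
  i=1: ✗ (fails at j=4)
  i=2: ✗ (fails at j=4)
  i=3: ✗ (fails at j=4)
  i=4: ✗ (fails at j=4)
  i=5: ✗ (fails at j=5)
  i=6: ✗ (fails at j=7)
  i=7: ✗ (fails at j=7)
  i=8: ✓ (all of [8,11])

0, 8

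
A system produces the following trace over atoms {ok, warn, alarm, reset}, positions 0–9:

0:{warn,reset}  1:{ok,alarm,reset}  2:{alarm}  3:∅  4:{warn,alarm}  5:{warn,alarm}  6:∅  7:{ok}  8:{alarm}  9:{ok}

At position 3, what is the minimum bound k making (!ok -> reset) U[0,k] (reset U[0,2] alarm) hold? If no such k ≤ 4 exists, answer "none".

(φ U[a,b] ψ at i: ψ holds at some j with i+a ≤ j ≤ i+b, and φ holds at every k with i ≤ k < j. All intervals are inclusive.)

Need earliest j ≥ 3 with (reset U[0,2] alarm), and (!ok -> reset) at every k in [3,j-1].
  j=3: rhs fails.
  j=4: rhs holds but lhs fails at k=3.
  j=5: rhs holds but lhs fails at k=3.
  j=6: rhs fails.
  j=7: rhs fails.
No witness within the range → none.

none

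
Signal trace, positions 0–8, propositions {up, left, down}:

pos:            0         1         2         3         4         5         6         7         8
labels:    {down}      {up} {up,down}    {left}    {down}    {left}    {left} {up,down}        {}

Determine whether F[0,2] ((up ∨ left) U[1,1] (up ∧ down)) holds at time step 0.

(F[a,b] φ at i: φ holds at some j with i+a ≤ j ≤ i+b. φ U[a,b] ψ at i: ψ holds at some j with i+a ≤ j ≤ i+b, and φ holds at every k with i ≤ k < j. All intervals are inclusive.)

True

Check ((up ∨ left) U[1,1] (up ∧ down)) at each j in [0,2]:
  j=0: fails
  j=1: holds
  j=2: fails
Found at j=1 → formula holds.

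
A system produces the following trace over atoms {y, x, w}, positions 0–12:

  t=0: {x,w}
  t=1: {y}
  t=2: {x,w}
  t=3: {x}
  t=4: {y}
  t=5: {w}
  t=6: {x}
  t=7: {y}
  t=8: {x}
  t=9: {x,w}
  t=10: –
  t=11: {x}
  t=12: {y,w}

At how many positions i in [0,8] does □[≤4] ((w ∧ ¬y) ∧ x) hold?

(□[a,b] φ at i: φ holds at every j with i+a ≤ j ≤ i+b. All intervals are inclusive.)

0

Evaluate at each i in [0,8]:
  i=0: ✗ (fails at j=1)
  i=1: ✗ (fails at j=1)
  i=2: ✗ (fails at j=3)
  i=3: ✗ (fails at j=3)
  i=4: ✗ (fails at j=4)
  i=5: ✗ (fails at j=5)
  i=6: ✗ (fails at j=6)
  i=7: ✗ (fails at j=7)
  i=8: ✗ (fails at j=8)
Positions where it holds: {} → 0.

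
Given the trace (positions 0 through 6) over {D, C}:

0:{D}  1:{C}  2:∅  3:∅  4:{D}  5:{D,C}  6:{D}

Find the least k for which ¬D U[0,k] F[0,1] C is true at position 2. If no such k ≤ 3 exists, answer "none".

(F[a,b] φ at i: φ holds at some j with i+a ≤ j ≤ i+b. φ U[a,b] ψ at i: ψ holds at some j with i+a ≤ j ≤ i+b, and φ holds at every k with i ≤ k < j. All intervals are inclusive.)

2

Need earliest j ≥ 2 with F[0,1] C, and ¬D at every k in [2,j-1].
  j=2: rhs fails.
  j=3: rhs fails.
  j=4: rhs holds; lhs holds on [2,3]. k = 2.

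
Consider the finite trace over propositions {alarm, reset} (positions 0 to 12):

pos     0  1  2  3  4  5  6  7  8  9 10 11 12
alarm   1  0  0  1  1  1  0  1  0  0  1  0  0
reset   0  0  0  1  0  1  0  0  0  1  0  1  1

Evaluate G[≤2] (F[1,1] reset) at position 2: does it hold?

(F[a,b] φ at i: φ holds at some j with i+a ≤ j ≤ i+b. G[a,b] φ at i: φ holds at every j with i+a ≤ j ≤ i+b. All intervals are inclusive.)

No

Check F[1,1] reset at every j in [2,4]:
  j=2: holds (witness at 3)
  j=3: fails (none in [4,4])
  j=4: holds (witness at 5)
Fails at j=3 → formula fails.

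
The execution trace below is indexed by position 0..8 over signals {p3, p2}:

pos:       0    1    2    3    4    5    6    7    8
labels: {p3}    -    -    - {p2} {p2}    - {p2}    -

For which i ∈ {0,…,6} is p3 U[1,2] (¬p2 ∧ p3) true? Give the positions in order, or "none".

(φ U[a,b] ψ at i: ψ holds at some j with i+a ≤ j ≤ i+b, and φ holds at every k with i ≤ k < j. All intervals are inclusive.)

none

Evaluate at each i in [0,6]:
  i=0: ✗ (no rhs in [1,2])
  i=1: ✗ (no rhs in [2,3])
  i=2: ✗ (no rhs in [3,4])
  i=3: ✗ (no rhs in [4,5])
  i=4: ✗ (no rhs in [5,6])
  i=5: ✗ (no rhs in [6,7])
  i=6: ✗ (no rhs in [7,8])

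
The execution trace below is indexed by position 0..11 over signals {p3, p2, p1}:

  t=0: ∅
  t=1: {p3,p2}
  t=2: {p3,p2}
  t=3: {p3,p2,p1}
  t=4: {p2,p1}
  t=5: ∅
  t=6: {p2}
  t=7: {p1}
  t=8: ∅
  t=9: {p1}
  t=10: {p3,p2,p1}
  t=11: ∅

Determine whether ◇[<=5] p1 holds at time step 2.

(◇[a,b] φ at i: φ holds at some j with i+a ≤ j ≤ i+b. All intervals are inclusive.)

Check p1 at each j in [2,7]:
  j=2: false
  j=3: true
  j=4: true
  j=5: false
  j=6: false
  j=7: true
Found at j=3 → formula holds.

Holds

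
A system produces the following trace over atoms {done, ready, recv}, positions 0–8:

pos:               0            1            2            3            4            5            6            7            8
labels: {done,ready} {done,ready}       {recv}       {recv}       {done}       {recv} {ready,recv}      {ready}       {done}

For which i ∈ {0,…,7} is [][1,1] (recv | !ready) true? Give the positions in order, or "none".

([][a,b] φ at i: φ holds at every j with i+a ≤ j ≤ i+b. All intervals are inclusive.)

1, 2, 3, 4, 5, 7

Evaluate at each i in [0,7]:
  i=0: ✗ (fails at j=1)
  i=1: ✓ (all of [2,2])
  i=2: ✓ (all of [3,3])
  i=3: ✓ (all of [4,4])
  i=4: ✓ (all of [5,5])
  i=5: ✓ (all of [6,6])
  i=6: ✗ (fails at j=7)
  i=7: ✓ (all of [8,8])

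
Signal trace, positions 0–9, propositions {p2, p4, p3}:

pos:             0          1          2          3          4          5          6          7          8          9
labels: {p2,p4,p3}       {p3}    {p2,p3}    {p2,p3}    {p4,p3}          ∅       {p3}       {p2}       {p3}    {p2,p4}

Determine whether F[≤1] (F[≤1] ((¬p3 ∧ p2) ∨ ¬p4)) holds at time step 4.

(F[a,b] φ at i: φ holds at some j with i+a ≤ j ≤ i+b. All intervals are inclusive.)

Check F[≤1] ((¬p3 ∧ p2) ∨ ¬p4) at each j in [4,5]:
  j=4: holds (witness at 5)
  j=5: holds (witness at 5)
Found at j=4 → formula holds.

Yes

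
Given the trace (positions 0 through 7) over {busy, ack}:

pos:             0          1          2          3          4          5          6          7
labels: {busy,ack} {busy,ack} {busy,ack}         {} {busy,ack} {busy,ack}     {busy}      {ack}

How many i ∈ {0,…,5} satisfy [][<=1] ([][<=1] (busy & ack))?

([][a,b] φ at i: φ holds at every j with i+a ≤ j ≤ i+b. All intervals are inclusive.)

Evaluate at each i in [0,5]:
  i=0: ✓ (all of [0,1])
  i=1: ✗ (fails at j=2)
  i=2: ✗ (fails at j=2)
  i=3: ✗ (fails at j=3)
  i=4: ✗ (fails at j=5)
  i=5: ✗ (fails at j=5)
Positions where it holds: {0} → 1.

1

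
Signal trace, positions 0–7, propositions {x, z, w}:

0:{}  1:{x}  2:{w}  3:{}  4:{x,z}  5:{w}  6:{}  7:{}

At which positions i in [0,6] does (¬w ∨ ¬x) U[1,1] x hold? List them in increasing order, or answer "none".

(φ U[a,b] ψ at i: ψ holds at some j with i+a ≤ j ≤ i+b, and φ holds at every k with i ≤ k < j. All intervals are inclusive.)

0, 3

Evaluate at each i in [0,6]:
  i=0: ✓ (rhs at j=1; lhs holds on [0,0])
  i=1: ✗ (no rhs in [2,2])
  i=2: ✗ (no rhs in [3,3])
  i=3: ✓ (rhs at j=4; lhs holds on [3,3])
  i=4: ✗ (no rhs in [5,5])
  i=5: ✗ (no rhs in [6,6])
  i=6: ✗ (no rhs in [7,7])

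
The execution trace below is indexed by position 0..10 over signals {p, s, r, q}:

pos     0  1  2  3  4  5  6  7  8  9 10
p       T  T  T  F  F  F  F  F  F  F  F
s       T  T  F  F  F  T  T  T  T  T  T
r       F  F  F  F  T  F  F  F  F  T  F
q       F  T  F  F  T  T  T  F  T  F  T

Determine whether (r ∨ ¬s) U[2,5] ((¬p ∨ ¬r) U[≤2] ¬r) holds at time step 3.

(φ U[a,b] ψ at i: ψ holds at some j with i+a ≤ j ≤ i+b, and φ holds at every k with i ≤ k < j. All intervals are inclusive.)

Need some j in [5,8] with ((¬p ∨ ¬r) U[≤2] ¬r), and (r ∨ ¬s) at every k in [3,j-1].
  j=5: ((¬p ∨ ¬r) U[≤2] ¬r) holds; (r ∨ ¬s) holds at every k in [3,4] → satisfied.

True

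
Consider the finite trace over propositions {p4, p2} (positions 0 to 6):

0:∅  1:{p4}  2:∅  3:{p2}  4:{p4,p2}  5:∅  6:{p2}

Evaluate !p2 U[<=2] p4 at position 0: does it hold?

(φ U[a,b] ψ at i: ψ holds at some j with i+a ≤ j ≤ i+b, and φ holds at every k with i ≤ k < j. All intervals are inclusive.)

Holds

Need some j in [0,2] with p4, and !p2 at every k in [0,j-1].
  j=0: p4 false.
  j=1: p4 holds; !p2 holds at every k in [0,0] → satisfied.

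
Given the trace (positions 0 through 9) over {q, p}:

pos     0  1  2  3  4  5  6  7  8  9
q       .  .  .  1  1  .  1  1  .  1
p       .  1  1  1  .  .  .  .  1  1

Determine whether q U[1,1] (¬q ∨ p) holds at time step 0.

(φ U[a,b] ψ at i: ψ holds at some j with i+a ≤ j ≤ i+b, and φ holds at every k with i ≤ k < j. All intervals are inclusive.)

Need some j in [1,1] with (¬q ∨ p), and q at every k in [0,j-1].
  j=1: (¬q ∨ p) holds, but q fails at k=0 → not this j.
No j in the window works → until fails.

False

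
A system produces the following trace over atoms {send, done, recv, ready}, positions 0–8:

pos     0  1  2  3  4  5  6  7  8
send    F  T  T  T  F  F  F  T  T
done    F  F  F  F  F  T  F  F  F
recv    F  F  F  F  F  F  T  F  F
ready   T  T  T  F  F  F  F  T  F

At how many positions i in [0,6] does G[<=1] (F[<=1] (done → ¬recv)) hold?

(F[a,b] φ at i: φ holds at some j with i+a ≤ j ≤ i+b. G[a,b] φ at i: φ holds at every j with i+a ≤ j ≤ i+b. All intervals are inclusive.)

Evaluate at each i in [0,6]:
  i=0: ✓ (all of [0,1])
  i=1: ✓ (all of [1,2])
  i=2: ✓ (all of [2,3])
  i=3: ✓ (all of [3,4])
  i=4: ✓ (all of [4,5])
  i=5: ✓ (all of [5,6])
  i=6: ✓ (all of [6,7])
Positions where it holds: {0, 1, 2, 3, 4, 5, 6} → 7.

7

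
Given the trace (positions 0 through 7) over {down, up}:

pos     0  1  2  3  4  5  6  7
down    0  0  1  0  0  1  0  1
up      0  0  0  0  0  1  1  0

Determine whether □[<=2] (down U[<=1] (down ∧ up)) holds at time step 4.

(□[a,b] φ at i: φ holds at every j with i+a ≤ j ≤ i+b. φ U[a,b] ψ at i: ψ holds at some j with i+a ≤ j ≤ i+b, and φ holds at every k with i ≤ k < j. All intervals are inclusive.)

False

Check (down U[<=1] (down ∧ up)) at every j in [4,6]:
  j=4: fails
  j=5: holds
  j=6: fails
Fails at j=4 → formula fails.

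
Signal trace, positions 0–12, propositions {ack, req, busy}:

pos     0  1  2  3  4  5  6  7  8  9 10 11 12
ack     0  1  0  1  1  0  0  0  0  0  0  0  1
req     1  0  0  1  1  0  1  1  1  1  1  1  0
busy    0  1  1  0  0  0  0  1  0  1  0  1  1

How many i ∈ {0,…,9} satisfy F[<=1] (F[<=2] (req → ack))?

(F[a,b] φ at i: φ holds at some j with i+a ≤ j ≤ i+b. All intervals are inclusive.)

Evaluate at each i in [0,9]:
  i=0: ✓ (witness j=0)
  i=1: ✓ (witness j=1)
  i=2: ✓ (witness j=2)
  i=3: ✓ (witness j=3)
  i=4: ✓ (witness j=4)
  i=5: ✓ (witness j=5)
  i=6: ✗ (none in [6,7])
  i=7: ✗ (none in [7,8])
  i=8: ✗ (none in [8,9])
  i=9: ✓ (witness j=10)
Positions where it holds: {0, 1, 2, 3, 4, 5, 9} → 7.

7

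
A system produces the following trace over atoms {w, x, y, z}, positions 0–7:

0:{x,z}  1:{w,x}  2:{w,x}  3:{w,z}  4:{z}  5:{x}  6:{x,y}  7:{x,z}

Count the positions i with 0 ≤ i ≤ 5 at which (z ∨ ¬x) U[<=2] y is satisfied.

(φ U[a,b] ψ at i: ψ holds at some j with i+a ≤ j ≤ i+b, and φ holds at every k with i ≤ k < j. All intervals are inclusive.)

Evaluate at each i in [0,5]:
  i=0: ✗ (no rhs in [0,2])
  i=1: ✗ (no rhs in [1,3])
  i=2: ✗ (no rhs in [2,4])
  i=3: ✗ (no rhs in [3,5])
  i=4: ✗ (lhs fails at k=5 before rhs at j=6)
  i=5: ✗ (lhs fails at k=5 before rhs at j=6)
Positions where it holds: {} → 0.

0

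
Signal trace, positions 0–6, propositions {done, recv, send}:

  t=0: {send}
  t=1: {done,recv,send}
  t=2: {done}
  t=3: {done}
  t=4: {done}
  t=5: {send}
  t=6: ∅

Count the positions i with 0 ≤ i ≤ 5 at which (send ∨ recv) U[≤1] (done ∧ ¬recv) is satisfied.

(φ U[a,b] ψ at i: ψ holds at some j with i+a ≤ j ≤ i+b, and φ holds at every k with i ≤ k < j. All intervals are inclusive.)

4

Evaluate at each i in [0,5]:
  i=0: ✗ (no rhs in [0,1])
  i=1: ✓ (rhs at j=2; lhs holds on [1,1])
  i=2: ✓ (rhs at j=2)
  i=3: ✓ (rhs at j=3)
  i=4: ✓ (rhs at j=4)
  i=5: ✗ (no rhs in [5,6])
Positions where it holds: {1, 2, 3, 4} → 4.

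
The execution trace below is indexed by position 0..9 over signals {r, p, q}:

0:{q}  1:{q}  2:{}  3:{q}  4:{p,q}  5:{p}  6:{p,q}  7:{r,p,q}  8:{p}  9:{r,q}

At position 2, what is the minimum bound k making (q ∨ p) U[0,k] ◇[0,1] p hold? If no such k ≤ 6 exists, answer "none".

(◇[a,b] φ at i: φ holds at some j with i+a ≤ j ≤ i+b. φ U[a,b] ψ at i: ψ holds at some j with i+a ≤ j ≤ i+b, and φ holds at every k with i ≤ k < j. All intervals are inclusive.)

none

Need earliest j ≥ 2 with ◇[0,1] p, and (q ∨ p) at every k in [2,j-1].
  j=2: rhs fails.
  j=3: rhs holds but lhs fails at k=2.
  j=4: rhs holds but lhs fails at k=2.
  j=5: rhs holds but lhs fails at k=2.
  j=6: rhs holds but lhs fails at k=2.
  j=7: rhs holds but lhs fails at k=2.
  j=8: rhs holds but lhs fails at k=2.
No witness within the range → none.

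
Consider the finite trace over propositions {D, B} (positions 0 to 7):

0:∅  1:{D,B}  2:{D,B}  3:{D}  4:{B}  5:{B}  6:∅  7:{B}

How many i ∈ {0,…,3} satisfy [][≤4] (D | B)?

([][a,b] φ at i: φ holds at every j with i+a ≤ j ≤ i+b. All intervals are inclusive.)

Evaluate at each i in [0,3]:
  i=0: ✗ (fails at j=0)
  i=1: ✓ (all of [1,5])
  i=2: ✗ (fails at j=6)
  i=3: ✗ (fails at j=6)
Positions where it holds: {1} → 1.

1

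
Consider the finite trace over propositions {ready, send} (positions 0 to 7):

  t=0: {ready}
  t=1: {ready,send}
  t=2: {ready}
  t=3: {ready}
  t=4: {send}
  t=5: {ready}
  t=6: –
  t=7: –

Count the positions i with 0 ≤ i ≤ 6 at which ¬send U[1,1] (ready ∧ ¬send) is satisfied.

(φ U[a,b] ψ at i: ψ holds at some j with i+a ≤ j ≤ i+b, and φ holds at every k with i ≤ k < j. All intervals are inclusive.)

1

Evaluate at each i in [0,6]:
  i=0: ✗ (no rhs in [1,1])
  i=1: ✗ (lhs fails at k=1 before rhs at j=2)
  i=2: ✓ (rhs at j=3; lhs holds on [2,2])
  i=3: ✗ (no rhs in [4,4])
  i=4: ✗ (lhs fails at k=4 before rhs at j=5)
  i=5: ✗ (no rhs in [6,6])
  i=6: ✗ (no rhs in [7,7])
Positions where it holds: {2} → 1.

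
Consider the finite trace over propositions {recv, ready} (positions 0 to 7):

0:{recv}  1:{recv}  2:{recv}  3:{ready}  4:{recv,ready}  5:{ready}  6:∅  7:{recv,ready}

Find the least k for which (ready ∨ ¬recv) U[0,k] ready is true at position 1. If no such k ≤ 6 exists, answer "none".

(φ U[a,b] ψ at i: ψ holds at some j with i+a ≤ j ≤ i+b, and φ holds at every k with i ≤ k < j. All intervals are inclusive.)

none

Need earliest j ≥ 1 with ready, and (ready ∨ ¬recv) at every k in [1,j-1].
  j=1: rhs fails.
  j=2: rhs fails.
  j=3: rhs holds but lhs fails at k=1.
  j=4: rhs holds but lhs fails at k=1.
  j=5: rhs holds but lhs fails at k=1.
  j=6: rhs fails.
  j=7: rhs holds but lhs fails at k=1.
No witness within the range → none.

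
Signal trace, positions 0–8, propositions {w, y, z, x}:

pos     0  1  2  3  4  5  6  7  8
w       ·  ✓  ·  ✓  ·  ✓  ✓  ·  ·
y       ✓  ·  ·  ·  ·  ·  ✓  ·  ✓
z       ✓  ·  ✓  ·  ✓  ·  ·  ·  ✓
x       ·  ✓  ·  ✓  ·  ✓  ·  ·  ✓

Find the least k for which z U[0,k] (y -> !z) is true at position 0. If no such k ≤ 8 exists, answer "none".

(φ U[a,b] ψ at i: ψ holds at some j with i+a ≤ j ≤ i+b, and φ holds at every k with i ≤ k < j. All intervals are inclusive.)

1

Need earliest j ≥ 0 with (y -> !z), and z at every k in [0,j-1].
  j=0: rhs fails.
  j=1: rhs holds; lhs holds on [0,0]. k = 1.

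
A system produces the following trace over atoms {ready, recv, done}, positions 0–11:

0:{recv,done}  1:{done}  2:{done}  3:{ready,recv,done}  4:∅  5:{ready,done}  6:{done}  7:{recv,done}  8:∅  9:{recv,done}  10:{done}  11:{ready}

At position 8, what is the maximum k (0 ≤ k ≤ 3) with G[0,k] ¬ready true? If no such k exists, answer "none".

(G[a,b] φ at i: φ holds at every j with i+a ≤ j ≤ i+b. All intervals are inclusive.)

2

¬ready must hold from j=8 onward; find where it first fails.
  j=8: holds
  j=9: holds
  j=10: holds
  j=11: fails
Holds on [8,10], so largest k = 2.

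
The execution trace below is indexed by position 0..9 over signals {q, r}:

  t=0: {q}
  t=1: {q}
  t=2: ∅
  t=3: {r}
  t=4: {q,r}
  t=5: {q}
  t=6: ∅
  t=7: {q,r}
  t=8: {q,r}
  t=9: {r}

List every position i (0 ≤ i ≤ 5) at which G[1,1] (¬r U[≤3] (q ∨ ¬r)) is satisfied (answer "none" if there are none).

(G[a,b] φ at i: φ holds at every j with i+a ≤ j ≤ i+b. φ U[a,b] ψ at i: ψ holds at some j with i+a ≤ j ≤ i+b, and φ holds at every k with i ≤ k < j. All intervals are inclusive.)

0, 1, 3, 4, 5

Evaluate at each i in [0,5]:
  i=0: ✓ (all of [1,1])
  i=1: ✓ (all of [2,2])
  i=2: ✗ (fails at j=3)
  i=3: ✓ (all of [4,4])
  i=4: ✓ (all of [5,5])
  i=5: ✓ (all of [6,6])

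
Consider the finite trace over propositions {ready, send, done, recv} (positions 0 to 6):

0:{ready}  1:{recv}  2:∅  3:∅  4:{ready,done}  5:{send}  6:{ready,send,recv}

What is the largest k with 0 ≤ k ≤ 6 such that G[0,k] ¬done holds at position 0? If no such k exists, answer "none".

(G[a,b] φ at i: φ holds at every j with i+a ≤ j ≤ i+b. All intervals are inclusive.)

3

¬done must hold from j=0 onward; find where it first fails.
  j=0: holds
  j=1: holds
  j=2: holds
  j=3: holds
  j=4: fails
Holds on [0,3], so largest k = 3.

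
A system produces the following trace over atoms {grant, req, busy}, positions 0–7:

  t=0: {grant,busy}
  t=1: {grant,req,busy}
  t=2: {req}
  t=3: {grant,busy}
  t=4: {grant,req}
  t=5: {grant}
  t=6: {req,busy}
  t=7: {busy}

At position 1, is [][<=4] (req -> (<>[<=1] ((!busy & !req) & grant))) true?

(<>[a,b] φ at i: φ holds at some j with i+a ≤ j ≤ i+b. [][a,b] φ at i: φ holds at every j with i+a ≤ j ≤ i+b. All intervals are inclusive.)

No

Check (req -> (<>[<=1] ((!busy & !req) & grant))) at every j in [1,5]:
  j=1: antecedent true; consequent fails (none in [1,2]) → ✗
  j=2: antecedent true; consequent fails (none in [2,3]) → ✗
  j=3: antecedent false → ✓
  j=4: antecedent true; consequent holds (witness at 5) → ✓
  j=5: antecedent false → ✓
Fails at j=1 → formula fails.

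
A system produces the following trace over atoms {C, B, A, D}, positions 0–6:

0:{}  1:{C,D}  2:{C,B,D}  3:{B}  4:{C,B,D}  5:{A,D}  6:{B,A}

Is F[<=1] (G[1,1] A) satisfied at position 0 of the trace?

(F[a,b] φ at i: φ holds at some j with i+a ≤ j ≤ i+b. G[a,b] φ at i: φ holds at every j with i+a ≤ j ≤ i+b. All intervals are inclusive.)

False

Check G[1,1] A at each j in [0,1]:
  j=0: fails at 1
  j=1: fails at 2
No position in the window satisfies it → formula fails.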